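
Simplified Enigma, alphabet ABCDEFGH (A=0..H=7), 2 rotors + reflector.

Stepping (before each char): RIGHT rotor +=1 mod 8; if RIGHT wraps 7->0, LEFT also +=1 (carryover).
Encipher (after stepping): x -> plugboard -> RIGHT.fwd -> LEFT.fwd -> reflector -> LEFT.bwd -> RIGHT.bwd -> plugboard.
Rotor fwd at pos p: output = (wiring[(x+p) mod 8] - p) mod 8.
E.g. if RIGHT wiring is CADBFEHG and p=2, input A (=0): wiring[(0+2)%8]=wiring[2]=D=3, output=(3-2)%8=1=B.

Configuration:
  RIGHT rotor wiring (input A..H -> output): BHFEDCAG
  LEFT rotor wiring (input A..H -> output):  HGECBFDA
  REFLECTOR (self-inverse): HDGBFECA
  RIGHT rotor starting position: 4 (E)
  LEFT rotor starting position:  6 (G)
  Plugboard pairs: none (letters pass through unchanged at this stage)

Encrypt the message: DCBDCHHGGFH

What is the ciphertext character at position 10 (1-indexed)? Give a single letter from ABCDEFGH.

Char 1 ('D'): step: R->5, L=6; D->plug->D->R->E->L->G->refl->C->L'->B->R'->C->plug->C
Char 2 ('C'): step: R->6, L=6; C->plug->C->R->D->L->A->refl->H->L'->H->R'->E->plug->E
Char 3 ('B'): step: R->7, L=6; B->plug->B->R->C->L->B->refl->D->L'->G->R'->D->plug->D
Char 4 ('D'): step: R->0, L->7 (L advanced); D->plug->D->R->E->L->D->refl->B->L'->A->R'->G->plug->G
Char 5 ('C'): step: R->1, L=7; C->plug->C->R->D->L->F->refl->E->L'->H->R'->F->plug->F
Char 6 ('H'): step: R->2, L=7; H->plug->H->R->F->L->C->refl->G->L'->G->R'->E->plug->E
Char 7 ('H'): step: R->3, L=7; H->plug->H->R->C->L->H->refl->A->L'->B->R'->A->plug->A
Char 8 ('G'): step: R->4, L=7; G->plug->G->R->B->L->A->refl->H->L'->C->R'->D->plug->D
Char 9 ('G'): step: R->5, L=7; G->plug->G->R->H->L->E->refl->F->L'->D->R'->B->plug->B
Char 10 ('F'): step: R->6, L=7; F->plug->F->R->G->L->G->refl->C->L'->F->R'->G->plug->G

G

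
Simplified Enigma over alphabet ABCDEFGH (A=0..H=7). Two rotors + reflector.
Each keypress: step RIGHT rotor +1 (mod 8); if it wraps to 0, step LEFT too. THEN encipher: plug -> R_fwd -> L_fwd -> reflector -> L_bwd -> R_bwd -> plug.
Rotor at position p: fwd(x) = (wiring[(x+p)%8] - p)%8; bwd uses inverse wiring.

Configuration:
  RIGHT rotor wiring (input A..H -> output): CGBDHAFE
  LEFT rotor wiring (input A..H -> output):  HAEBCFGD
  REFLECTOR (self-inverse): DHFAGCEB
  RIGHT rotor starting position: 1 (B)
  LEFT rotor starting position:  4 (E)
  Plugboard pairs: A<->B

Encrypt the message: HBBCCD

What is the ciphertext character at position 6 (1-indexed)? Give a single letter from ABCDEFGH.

Char 1 ('H'): step: R->2, L=4; H->plug->H->R->E->L->D->refl->A->L'->G->R'->D->plug->D
Char 2 ('B'): step: R->3, L=4; B->plug->A->R->A->L->G->refl->E->L'->F->R'->C->plug->C
Char 3 ('B'): step: R->4, L=4; B->plug->A->R->D->L->H->refl->B->L'->B->R'->C->plug->C
Char 4 ('C'): step: R->5, L=4; C->plug->C->R->H->L->F->refl->C->L'->C->R'->H->plug->H
Char 5 ('C'): step: R->6, L=4; C->plug->C->R->E->L->D->refl->A->L'->G->R'->B->plug->A
Char 6 ('D'): step: R->7, L=4; D->plug->D->R->C->L->C->refl->F->L'->H->R'->C->plug->C

C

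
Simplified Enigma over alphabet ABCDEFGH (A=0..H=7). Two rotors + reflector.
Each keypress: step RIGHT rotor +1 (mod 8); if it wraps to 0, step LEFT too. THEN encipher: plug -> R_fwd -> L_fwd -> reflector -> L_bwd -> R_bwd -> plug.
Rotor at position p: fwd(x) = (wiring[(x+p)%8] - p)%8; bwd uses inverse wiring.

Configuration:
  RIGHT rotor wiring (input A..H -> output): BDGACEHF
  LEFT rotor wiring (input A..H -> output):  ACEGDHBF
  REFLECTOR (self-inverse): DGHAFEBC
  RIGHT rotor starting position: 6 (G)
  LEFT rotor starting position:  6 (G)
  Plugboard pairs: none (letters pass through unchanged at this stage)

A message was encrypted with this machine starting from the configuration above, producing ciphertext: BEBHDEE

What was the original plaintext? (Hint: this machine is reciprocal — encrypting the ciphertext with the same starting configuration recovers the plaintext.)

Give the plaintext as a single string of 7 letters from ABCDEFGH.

Answer: ECECBCB

Derivation:
Char 1 ('B'): step: R->7, L=6; B->plug->B->R->C->L->C->refl->H->L'->B->R'->E->plug->E
Char 2 ('E'): step: R->0, L->7 (L advanced); E->plug->E->R->C->L->D->refl->A->L'->G->R'->C->plug->C
Char 3 ('B'): step: R->1, L=7; B->plug->B->R->F->L->E->refl->F->L'->D->R'->E->plug->E
Char 4 ('H'): step: R->2, L=7; H->plug->H->R->B->L->B->refl->G->L'->A->R'->C->plug->C
Char 5 ('D'): step: R->3, L=7; D->plug->D->R->E->L->H->refl->C->L'->H->R'->B->plug->B
Char 6 ('E'): step: R->4, L=7; E->plug->E->R->F->L->E->refl->F->L'->D->R'->C->plug->C
Char 7 ('E'): step: R->5, L=7; E->plug->E->R->G->L->A->refl->D->L'->C->R'->B->plug->B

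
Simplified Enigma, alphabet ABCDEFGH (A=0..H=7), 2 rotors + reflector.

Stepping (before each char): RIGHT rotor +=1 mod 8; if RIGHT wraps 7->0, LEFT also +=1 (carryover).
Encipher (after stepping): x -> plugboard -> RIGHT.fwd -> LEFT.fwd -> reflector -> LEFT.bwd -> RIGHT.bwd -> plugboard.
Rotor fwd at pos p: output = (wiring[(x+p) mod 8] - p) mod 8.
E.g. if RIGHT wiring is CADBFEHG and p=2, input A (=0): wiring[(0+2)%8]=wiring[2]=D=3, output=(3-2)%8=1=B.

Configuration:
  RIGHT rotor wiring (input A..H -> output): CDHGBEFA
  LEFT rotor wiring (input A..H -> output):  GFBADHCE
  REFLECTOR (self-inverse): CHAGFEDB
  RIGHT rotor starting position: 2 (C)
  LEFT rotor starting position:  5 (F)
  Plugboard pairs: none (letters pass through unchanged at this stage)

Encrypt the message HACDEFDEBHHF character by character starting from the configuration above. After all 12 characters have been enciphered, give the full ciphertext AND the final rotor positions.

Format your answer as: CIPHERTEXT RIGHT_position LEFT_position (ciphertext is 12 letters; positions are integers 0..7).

Answer: GCFEHEBCGAGH 6 6

Derivation:
Char 1 ('H'): step: R->3, L=5; H->plug->H->R->E->L->A->refl->C->L'->A->R'->G->plug->G
Char 2 ('A'): step: R->4, L=5; A->plug->A->R->F->L->E->refl->F->L'->B->R'->C->plug->C
Char 3 ('C'): step: R->5, L=5; C->plug->C->R->D->L->B->refl->H->L'->C->R'->F->plug->F
Char 4 ('D'): step: R->6, L=5; D->plug->D->R->F->L->E->refl->F->L'->B->R'->E->plug->E
Char 5 ('E'): step: R->7, L=5; E->plug->E->R->H->L->G->refl->D->L'->G->R'->H->plug->H
Char 6 ('F'): step: R->0, L->6 (L advanced); F->plug->F->R->E->L->D->refl->G->L'->B->R'->E->plug->E
Char 7 ('D'): step: R->1, L=6; D->plug->D->R->A->L->E->refl->F->L'->G->R'->B->plug->B
Char 8 ('E'): step: R->2, L=6; E->plug->E->R->D->L->H->refl->B->L'->H->R'->C->plug->C
Char 9 ('B'): step: R->3, L=6; B->plug->B->R->G->L->F->refl->E->L'->A->R'->G->plug->G
Char 10 ('H'): step: R->4, L=6; H->plug->H->R->C->L->A->refl->C->L'->F->R'->A->plug->A
Char 11 ('H'): step: R->5, L=6; H->plug->H->R->E->L->D->refl->G->L'->B->R'->G->plug->G
Char 12 ('F'): step: R->6, L=6; F->plug->F->R->A->L->E->refl->F->L'->G->R'->H->plug->H
Final: ciphertext=GCFEHEBCGAGH, RIGHT=6, LEFT=6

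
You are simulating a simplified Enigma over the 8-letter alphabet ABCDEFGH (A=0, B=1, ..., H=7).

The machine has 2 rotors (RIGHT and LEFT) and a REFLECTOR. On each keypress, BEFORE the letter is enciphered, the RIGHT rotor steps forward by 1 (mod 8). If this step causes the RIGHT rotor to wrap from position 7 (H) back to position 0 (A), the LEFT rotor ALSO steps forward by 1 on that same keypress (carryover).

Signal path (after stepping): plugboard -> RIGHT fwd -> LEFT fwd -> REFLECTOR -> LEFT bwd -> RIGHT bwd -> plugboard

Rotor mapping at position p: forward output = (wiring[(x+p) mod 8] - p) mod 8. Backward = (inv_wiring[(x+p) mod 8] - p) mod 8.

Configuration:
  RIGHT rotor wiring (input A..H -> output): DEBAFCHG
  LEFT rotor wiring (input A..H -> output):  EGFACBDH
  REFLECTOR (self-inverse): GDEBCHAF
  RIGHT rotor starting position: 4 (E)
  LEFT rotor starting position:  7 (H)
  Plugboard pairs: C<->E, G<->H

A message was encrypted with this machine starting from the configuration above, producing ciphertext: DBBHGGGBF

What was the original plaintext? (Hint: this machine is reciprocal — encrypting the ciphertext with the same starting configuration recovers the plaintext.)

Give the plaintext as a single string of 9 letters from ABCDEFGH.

Char 1 ('D'): step: R->5, L=7; D->plug->D->R->G->L->C->refl->E->L'->H->R'->E->plug->C
Char 2 ('B'): step: R->6, L=7; B->plug->B->R->A->L->A->refl->G->L'->D->R'->E->plug->C
Char 3 ('B'): step: R->7, L=7; B->plug->B->R->E->L->B->refl->D->L'->F->R'->C->plug->E
Char 4 ('H'): step: R->0, L->0 (L advanced); H->plug->G->R->H->L->H->refl->F->L'->C->R'->F->plug->F
Char 5 ('G'): step: R->1, L=0; G->plug->H->R->C->L->F->refl->H->L'->H->R'->C->plug->E
Char 6 ('G'): step: R->2, L=0; G->plug->H->R->C->L->F->refl->H->L'->H->R'->A->plug->A
Char 7 ('G'): step: R->3, L=0; G->plug->H->R->G->L->D->refl->B->L'->F->R'->A->plug->A
Char 8 ('B'): step: R->4, L=0; B->plug->B->R->G->L->D->refl->B->L'->F->R'->G->plug->H
Char 9 ('F'): step: R->5, L=0; F->plug->F->R->E->L->C->refl->E->L'->A->R'->H->plug->G

Answer: CCEFEAAHG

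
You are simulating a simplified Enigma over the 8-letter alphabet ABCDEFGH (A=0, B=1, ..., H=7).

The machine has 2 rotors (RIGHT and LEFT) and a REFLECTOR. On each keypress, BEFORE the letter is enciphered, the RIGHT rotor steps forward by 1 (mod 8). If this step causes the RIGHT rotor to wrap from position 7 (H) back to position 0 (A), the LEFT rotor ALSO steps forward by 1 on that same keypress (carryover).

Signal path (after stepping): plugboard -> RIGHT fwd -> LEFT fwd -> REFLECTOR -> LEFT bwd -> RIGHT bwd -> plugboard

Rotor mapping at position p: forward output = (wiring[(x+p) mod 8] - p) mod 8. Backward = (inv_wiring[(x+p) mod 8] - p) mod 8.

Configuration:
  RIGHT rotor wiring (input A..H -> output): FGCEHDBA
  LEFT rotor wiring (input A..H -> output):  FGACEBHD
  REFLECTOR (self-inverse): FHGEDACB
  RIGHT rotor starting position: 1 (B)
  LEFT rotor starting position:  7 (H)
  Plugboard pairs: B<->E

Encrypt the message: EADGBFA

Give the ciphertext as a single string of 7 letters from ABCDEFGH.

Char 1 ('E'): step: R->2, L=7; E->plug->B->R->C->L->H->refl->B->L'->D->R'->G->plug->G
Char 2 ('A'): step: R->3, L=7; A->plug->A->R->B->L->G->refl->C->L'->G->R'->D->plug->D
Char 3 ('D'): step: R->4, L=7; D->plug->D->R->E->L->D->refl->E->L'->A->R'->H->plug->H
Char 4 ('G'): step: R->5, L=7; G->plug->G->R->H->L->A->refl->F->L'->F->R'->F->plug->F
Char 5 ('B'): step: R->6, L=7; B->plug->E->R->E->L->D->refl->E->L'->A->R'->D->plug->D
Char 6 ('F'): step: R->7, L=7; F->plug->F->R->A->L->E->refl->D->L'->E->R'->G->plug->G
Char 7 ('A'): step: R->0, L->0 (L advanced); A->plug->A->R->F->L->B->refl->H->L'->G->R'->B->plug->E

Answer: GDHFDGE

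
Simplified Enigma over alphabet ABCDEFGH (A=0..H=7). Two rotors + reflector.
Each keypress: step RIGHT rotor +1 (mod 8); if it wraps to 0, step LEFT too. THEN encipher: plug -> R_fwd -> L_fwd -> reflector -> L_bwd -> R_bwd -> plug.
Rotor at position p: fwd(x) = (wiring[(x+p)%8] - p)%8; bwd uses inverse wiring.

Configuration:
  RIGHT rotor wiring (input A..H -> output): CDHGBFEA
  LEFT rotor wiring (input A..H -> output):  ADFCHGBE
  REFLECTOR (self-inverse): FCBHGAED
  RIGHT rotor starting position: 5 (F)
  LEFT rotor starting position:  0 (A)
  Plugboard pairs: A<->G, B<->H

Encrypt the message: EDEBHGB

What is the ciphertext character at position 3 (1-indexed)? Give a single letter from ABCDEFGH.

Char 1 ('E'): step: R->6, L=0; E->plug->E->R->B->L->D->refl->H->L'->E->R'->C->plug->C
Char 2 ('D'): step: R->7, L=0; D->plug->D->R->A->L->A->refl->F->L'->C->R'->F->plug->F
Char 3 ('E'): step: R->0, L->1 (L advanced); E->plug->E->R->B->L->E->refl->G->L'->D->R'->B->plug->H

H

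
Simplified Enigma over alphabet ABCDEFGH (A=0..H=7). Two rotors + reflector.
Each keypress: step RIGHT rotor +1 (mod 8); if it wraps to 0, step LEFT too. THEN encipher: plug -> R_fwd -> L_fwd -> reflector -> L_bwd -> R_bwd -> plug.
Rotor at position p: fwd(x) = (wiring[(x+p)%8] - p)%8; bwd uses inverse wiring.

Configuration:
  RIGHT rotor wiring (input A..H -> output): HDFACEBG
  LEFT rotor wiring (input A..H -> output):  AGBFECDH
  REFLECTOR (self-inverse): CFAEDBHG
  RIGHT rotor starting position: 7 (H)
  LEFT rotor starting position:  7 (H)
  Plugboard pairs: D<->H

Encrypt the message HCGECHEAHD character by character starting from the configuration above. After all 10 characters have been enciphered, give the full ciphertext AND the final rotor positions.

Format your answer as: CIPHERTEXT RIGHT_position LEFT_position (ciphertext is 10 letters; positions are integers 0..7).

Char 1 ('H'): step: R->0, L->0 (L advanced); H->plug->D->R->A->L->A->refl->C->L'->F->R'->C->plug->C
Char 2 ('C'): step: R->1, L=0; C->plug->C->R->H->L->H->refl->G->L'->B->R'->D->plug->H
Char 3 ('G'): step: R->2, L=0; G->plug->G->R->F->L->C->refl->A->L'->A->R'->C->plug->C
Char 4 ('E'): step: R->3, L=0; E->plug->E->R->D->L->F->refl->B->L'->C->R'->H->plug->D
Char 5 ('C'): step: R->4, L=0; C->plug->C->R->F->L->C->refl->A->L'->A->R'->B->plug->B
Char 6 ('H'): step: R->5, L=0; H->plug->D->R->C->L->B->refl->F->L'->D->R'->G->plug->G
Char 7 ('E'): step: R->6, L=0; E->plug->E->R->H->L->H->refl->G->L'->B->R'->C->plug->C
Char 8 ('A'): step: R->7, L=0; A->plug->A->R->H->L->H->refl->G->L'->B->R'->E->plug->E
Char 9 ('H'): step: R->0, L->1 (L advanced); H->plug->D->R->A->L->F->refl->B->L'->E->R'->F->plug->F
Char 10 ('D'): step: R->1, L=1; D->plug->H->R->G->L->G->refl->H->L'->H->R'->C->plug->C
Final: ciphertext=CHCDBGCEFC, RIGHT=1, LEFT=1

Answer: CHCDBGCEFC 1 1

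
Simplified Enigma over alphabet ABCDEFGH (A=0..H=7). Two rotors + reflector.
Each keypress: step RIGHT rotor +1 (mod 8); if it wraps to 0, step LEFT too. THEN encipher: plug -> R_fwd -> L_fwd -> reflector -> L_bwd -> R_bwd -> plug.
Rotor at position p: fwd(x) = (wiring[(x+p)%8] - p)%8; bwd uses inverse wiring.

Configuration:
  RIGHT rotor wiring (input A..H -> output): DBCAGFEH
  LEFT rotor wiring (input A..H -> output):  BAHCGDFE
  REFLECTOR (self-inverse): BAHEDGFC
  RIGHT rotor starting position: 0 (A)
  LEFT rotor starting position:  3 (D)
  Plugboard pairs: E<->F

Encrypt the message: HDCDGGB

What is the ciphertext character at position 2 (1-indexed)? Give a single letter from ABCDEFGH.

Char 1 ('H'): step: R->1, L=3; H->plug->H->R->C->L->A->refl->B->L'->E->R'->E->plug->F
Char 2 ('D'): step: R->2, L=3; D->plug->D->R->D->L->C->refl->H->L'->A->R'->A->plug->A

A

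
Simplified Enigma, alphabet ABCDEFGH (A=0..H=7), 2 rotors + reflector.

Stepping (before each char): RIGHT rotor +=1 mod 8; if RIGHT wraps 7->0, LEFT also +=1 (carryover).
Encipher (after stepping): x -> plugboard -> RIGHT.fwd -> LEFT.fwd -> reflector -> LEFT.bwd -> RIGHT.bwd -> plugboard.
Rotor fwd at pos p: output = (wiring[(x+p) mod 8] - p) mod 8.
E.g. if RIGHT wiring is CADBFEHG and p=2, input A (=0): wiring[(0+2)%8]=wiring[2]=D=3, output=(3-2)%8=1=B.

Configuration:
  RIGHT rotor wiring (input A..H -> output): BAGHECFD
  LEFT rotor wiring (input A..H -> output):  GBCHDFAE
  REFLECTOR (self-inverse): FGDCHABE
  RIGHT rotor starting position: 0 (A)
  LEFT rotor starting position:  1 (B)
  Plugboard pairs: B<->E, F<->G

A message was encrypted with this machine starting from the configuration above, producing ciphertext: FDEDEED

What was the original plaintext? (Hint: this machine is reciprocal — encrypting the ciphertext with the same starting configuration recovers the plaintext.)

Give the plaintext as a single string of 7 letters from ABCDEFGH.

Answer: BFDAHHB

Derivation:
Char 1 ('F'): step: R->1, L=1; F->plug->G->R->C->L->G->refl->B->L'->B->R'->E->plug->B
Char 2 ('D'): step: R->2, L=1; D->plug->D->R->A->L->A->refl->F->L'->H->R'->G->plug->F
Char 3 ('E'): step: R->3, L=1; E->plug->B->R->B->L->B->refl->G->L'->C->R'->D->plug->D
Char 4 ('D'): step: R->4, L=1; D->plug->D->R->H->L->F->refl->A->L'->A->R'->A->plug->A
Char 5 ('E'): step: R->5, L=1; E->plug->B->R->A->L->A->refl->F->L'->H->R'->H->plug->H
Char 6 ('E'): step: R->6, L=1; E->plug->B->R->F->L->H->refl->E->L'->E->R'->H->plug->H
Char 7 ('D'): step: R->7, L=1; D->plug->D->R->H->L->F->refl->A->L'->A->R'->E->plug->B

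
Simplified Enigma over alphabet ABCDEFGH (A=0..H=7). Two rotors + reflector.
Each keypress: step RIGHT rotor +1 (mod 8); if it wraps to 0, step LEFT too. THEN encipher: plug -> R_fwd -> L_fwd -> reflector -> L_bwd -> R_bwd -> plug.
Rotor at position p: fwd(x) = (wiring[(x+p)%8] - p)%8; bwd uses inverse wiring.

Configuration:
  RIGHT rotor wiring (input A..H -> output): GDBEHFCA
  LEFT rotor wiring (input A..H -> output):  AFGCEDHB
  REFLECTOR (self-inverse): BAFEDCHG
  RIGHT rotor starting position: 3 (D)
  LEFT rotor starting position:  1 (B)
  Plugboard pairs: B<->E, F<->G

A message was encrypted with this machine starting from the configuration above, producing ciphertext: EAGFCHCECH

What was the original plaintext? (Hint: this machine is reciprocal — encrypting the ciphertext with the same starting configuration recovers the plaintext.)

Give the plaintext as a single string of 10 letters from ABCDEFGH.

Char 1 ('E'): step: R->4, L=1; E->plug->B->R->B->L->F->refl->C->L'->E->R'->D->plug->D
Char 2 ('A'): step: R->5, L=1; A->plug->A->R->A->L->E->refl->D->L'->D->R'->C->plug->C
Char 3 ('G'): step: R->6, L=1; G->plug->F->R->G->L->A->refl->B->L'->C->R'->B->plug->E
Char 4 ('F'): step: R->7, L=1; F->plug->G->R->G->L->A->refl->B->L'->C->R'->D->plug->D
Char 5 ('C'): step: R->0, L->2 (L advanced); C->plug->C->R->B->L->A->refl->B->L'->D->R'->B->plug->E
Char 6 ('H'): step: R->1, L=2; H->plug->H->R->F->L->H->refl->G->L'->G->R'->D->plug->D
Char 7 ('C'): step: R->2, L=2; C->plug->C->R->F->L->H->refl->G->L'->G->R'->F->plug->G
Char 8 ('E'): step: R->3, L=2; E->plug->B->R->E->L->F->refl->C->L'->C->R'->C->plug->C
Char 9 ('C'): step: R->4, L=2; C->plug->C->R->G->L->G->refl->H->L'->F->R'->G->plug->F
Char 10 ('H'): step: R->5, L=2; H->plug->H->R->C->L->C->refl->F->L'->E->R'->F->plug->G

Answer: DCEDEDGCFG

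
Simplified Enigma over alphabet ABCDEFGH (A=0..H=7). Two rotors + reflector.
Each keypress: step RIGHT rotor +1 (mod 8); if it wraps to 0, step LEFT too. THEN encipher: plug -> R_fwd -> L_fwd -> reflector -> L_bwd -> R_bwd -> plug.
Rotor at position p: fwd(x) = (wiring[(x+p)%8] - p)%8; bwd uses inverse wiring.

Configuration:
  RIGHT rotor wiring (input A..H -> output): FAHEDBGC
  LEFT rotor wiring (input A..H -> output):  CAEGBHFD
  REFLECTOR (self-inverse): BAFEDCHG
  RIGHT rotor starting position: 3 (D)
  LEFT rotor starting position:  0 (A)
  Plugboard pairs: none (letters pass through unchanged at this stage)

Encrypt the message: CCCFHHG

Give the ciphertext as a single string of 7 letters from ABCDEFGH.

Answer: AEDCGED

Derivation:
Char 1 ('C'): step: R->4, L=0; C->plug->C->R->C->L->E->refl->D->L'->H->R'->A->plug->A
Char 2 ('C'): step: R->5, L=0; C->plug->C->R->F->L->H->refl->G->L'->D->R'->E->plug->E
Char 3 ('C'): step: R->6, L=0; C->plug->C->R->H->L->D->refl->E->L'->C->R'->D->plug->D
Char 4 ('F'): step: R->7, L=0; F->plug->F->R->E->L->B->refl->A->L'->B->R'->C->plug->C
Char 5 ('H'): step: R->0, L->1 (L advanced); H->plug->H->R->C->L->F->refl->C->L'->G->R'->G->plug->G
Char 6 ('H'): step: R->1, L=1; H->plug->H->R->E->L->G->refl->H->L'->A->R'->E->plug->E
Char 7 ('G'): step: R->2, L=1; G->plug->G->R->D->L->A->refl->B->L'->H->R'->D->plug->D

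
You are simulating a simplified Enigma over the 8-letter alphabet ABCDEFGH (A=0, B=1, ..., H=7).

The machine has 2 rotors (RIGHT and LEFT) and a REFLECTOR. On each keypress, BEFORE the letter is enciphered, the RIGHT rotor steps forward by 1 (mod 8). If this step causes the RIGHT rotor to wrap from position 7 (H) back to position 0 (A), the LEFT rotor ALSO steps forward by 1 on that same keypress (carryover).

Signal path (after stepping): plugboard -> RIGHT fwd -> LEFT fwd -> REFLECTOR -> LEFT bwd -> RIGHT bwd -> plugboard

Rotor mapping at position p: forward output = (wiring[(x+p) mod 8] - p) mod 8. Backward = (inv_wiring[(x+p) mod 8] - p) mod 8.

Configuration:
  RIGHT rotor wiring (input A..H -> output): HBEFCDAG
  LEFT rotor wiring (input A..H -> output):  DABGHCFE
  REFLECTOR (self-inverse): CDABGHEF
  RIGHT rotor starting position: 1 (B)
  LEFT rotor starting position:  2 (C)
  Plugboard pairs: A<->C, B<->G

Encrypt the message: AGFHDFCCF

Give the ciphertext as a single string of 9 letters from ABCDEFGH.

Answer: CHEGHDGAA

Derivation:
Char 1 ('A'): step: R->2, L=2; A->plug->C->R->A->L->H->refl->F->L'->C->R'->A->plug->C
Char 2 ('G'): step: R->3, L=2; G->plug->B->R->H->L->G->refl->E->L'->B->R'->H->plug->H
Char 3 ('F'): step: R->4, L=2; F->plug->F->R->F->L->C->refl->A->L'->D->R'->E->plug->E
Char 4 ('H'): step: R->5, L=2; H->plug->H->R->F->L->C->refl->A->L'->D->R'->B->plug->G
Char 5 ('D'): step: R->6, L=2; D->plug->D->R->D->L->A->refl->C->L'->F->R'->H->plug->H
Char 6 ('F'): step: R->7, L=2; F->plug->F->R->D->L->A->refl->C->L'->F->R'->D->plug->D
Char 7 ('C'): step: R->0, L->3 (L advanced); C->plug->A->R->H->L->G->refl->E->L'->B->R'->B->plug->G
Char 8 ('C'): step: R->1, L=3; C->plug->A->R->A->L->D->refl->B->L'->E->R'->C->plug->A
Char 9 ('F'): step: R->2, L=3; F->plug->F->R->E->L->B->refl->D->L'->A->R'->C->plug->A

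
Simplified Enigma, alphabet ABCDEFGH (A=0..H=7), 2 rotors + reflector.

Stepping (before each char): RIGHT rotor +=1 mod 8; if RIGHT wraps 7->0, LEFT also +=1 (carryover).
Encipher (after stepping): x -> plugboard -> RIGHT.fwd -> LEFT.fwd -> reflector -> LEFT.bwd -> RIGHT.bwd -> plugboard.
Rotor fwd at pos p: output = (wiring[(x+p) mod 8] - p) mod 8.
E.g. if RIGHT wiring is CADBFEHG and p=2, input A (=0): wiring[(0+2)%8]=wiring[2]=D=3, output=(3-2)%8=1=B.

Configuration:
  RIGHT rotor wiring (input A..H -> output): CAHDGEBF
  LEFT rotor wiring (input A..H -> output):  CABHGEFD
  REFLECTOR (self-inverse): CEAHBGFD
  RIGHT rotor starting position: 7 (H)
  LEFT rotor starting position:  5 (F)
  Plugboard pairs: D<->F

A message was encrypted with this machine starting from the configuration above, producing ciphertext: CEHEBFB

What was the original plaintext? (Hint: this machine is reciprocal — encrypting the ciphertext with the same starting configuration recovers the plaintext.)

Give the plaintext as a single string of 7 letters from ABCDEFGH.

Char 1 ('C'): step: R->0, L->6 (L advanced); C->plug->C->R->H->L->G->refl->F->L'->B->R'->G->plug->G
Char 2 ('E'): step: R->1, L=6; E->plug->E->R->D->L->C->refl->A->L'->G->R'->B->plug->B
Char 3 ('H'): step: R->2, L=6; H->plug->H->R->G->L->A->refl->C->L'->D->R'->F->plug->D
Char 4 ('E'): step: R->3, L=6; E->plug->E->R->C->L->E->refl->B->L'->F->R'->G->plug->G
Char 5 ('B'): step: R->4, L=6; B->plug->B->R->A->L->H->refl->D->L'->E->R'->F->plug->D
Char 6 ('F'): step: R->5, L=6; F->plug->D->R->F->L->B->refl->E->L'->C->R'->F->plug->D
Char 7 ('B'): step: R->6, L=6; B->plug->B->R->H->L->G->refl->F->L'->B->R'->E->plug->E

Answer: GBDGDDE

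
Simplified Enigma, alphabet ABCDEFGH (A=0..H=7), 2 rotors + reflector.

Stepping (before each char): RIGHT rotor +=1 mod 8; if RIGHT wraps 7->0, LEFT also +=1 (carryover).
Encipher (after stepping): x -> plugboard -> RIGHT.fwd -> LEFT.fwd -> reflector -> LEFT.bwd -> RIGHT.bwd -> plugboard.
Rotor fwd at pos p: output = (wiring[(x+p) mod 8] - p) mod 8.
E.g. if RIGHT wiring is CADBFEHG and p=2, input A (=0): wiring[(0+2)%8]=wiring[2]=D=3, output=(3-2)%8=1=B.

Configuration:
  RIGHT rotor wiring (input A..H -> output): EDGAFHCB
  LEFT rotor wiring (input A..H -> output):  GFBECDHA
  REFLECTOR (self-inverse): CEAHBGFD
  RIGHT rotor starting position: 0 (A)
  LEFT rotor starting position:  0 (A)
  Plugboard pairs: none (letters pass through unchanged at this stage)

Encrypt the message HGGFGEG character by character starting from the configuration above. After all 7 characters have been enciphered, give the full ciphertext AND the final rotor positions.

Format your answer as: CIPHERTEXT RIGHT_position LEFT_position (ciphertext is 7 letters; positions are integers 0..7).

Answer: ACFHAHE 7 0

Derivation:
Char 1 ('H'): step: R->1, L=0; H->plug->H->R->D->L->E->refl->B->L'->C->R'->A->plug->A
Char 2 ('G'): step: R->2, L=0; G->plug->G->R->C->L->B->refl->E->L'->D->R'->C->plug->C
Char 3 ('G'): step: R->3, L=0; G->plug->G->R->A->L->G->refl->F->L'->B->R'->F->plug->F
Char 4 ('F'): step: R->4, L=0; F->plug->F->R->H->L->A->refl->C->L'->E->R'->H->plug->H
Char 5 ('G'): step: R->5, L=0; G->plug->G->R->D->L->E->refl->B->L'->C->R'->A->plug->A
Char 6 ('E'): step: R->6, L=0; E->plug->E->R->A->L->G->refl->F->L'->B->R'->H->plug->H
Char 7 ('G'): step: R->7, L=0; G->plug->G->R->A->L->G->refl->F->L'->B->R'->E->plug->E
Final: ciphertext=ACFHAHE, RIGHT=7, LEFT=0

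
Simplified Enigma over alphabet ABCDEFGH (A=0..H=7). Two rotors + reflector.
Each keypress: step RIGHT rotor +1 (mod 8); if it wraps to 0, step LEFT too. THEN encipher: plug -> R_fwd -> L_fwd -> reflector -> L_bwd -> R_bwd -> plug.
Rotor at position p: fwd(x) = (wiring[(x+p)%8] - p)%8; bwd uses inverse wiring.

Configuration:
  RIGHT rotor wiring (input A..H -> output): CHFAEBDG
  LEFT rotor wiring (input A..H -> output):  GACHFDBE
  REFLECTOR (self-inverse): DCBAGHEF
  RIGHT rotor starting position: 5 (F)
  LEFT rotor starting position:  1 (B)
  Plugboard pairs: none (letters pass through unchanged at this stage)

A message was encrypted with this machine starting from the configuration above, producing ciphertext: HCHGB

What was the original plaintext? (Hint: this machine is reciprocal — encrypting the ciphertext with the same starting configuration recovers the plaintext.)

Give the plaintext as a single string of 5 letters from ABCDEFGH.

Char 1 ('H'): step: R->6, L=1; H->plug->H->R->D->L->E->refl->G->L'->C->R'->F->plug->F
Char 2 ('C'): step: R->7, L=1; C->plug->C->R->A->L->H->refl->F->L'->H->R'->A->plug->A
Char 3 ('H'): step: R->0, L->2 (L advanced); H->plug->H->R->G->L->E->refl->G->L'->H->R'->B->plug->B
Char 4 ('G'): step: R->1, L=2; G->plug->G->R->F->L->C->refl->B->L'->D->R'->D->plug->D
Char 5 ('B'): step: R->2, L=2; B->plug->B->R->G->L->E->refl->G->L'->H->R'->D->plug->D

Answer: FABDD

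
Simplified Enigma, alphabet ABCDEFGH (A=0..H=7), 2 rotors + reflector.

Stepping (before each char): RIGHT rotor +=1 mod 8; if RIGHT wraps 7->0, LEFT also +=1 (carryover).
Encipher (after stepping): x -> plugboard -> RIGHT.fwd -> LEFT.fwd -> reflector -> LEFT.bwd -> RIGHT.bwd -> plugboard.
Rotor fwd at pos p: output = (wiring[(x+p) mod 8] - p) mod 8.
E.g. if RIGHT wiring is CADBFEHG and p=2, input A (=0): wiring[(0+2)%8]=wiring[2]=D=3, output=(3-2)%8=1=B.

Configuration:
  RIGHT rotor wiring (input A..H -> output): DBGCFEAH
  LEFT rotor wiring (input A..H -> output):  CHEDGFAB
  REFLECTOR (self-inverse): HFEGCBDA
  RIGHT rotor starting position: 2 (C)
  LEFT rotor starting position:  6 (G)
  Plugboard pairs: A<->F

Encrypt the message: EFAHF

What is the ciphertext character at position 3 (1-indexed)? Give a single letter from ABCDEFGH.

Char 1 ('E'): step: R->3, L=6; E->plug->E->R->E->L->G->refl->D->L'->B->R'->C->plug->C
Char 2 ('F'): step: R->4, L=6; F->plug->A->R->B->L->D->refl->G->L'->E->R'->C->plug->C
Char 3 ('A'): step: R->5, L=6; A->plug->F->R->B->L->D->refl->G->L'->E->R'->E->plug->E

E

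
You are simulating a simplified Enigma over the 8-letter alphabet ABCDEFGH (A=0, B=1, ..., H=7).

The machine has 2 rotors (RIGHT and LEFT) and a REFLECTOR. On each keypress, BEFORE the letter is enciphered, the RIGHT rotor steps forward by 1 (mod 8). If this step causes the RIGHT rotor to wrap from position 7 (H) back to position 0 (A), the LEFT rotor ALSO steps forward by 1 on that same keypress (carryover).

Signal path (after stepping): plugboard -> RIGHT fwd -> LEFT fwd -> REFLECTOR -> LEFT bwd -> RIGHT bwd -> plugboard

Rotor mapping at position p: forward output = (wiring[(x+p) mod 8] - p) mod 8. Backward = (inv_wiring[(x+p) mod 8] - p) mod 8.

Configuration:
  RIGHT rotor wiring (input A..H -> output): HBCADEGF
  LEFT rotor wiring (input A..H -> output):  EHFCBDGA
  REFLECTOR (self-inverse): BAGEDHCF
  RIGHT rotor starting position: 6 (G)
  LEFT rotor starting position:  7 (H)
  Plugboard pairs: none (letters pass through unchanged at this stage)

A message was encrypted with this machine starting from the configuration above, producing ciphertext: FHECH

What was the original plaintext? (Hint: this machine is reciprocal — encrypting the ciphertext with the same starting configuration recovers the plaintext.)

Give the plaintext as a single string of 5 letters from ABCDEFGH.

Char 1 ('F'): step: R->7, L=7; F->plug->F->R->E->L->D->refl->E->L'->G->R'->A->plug->A
Char 2 ('H'): step: R->0, L->0 (L advanced); H->plug->H->R->F->L->D->refl->E->L'->A->R'->D->plug->D
Char 3 ('E'): step: R->1, L=0; E->plug->E->R->D->L->C->refl->G->L'->G->R'->H->plug->H
Char 4 ('C'): step: R->2, L=0; C->plug->C->R->B->L->H->refl->F->L'->C->R'->D->plug->D
Char 5 ('H'): step: R->3, L=0; H->plug->H->R->H->L->A->refl->B->L'->E->R'->F->plug->F

Answer: ADHDF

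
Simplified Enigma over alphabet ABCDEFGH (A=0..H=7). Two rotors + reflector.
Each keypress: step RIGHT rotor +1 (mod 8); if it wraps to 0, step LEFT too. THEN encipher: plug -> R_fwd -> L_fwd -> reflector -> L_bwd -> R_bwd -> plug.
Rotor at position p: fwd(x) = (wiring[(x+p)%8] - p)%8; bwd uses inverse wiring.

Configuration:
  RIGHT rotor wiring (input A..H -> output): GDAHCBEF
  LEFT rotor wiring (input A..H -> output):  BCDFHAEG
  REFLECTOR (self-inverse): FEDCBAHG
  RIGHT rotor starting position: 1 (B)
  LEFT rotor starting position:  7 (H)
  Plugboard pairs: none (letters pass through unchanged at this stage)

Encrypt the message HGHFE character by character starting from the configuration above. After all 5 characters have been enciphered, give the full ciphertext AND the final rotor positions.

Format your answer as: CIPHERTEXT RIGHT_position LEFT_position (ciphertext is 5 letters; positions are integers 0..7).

Char 1 ('H'): step: R->2, L=7; H->plug->H->R->B->L->C->refl->D->L'->C->R'->E->plug->E
Char 2 ('G'): step: R->3, L=7; G->plug->G->R->A->L->H->refl->G->L'->E->R'->A->plug->A
Char 3 ('H'): step: R->4, L=7; H->plug->H->R->D->L->E->refl->B->L'->G->R'->A->plug->A
Char 4 ('F'): step: R->5, L=7; F->plug->F->R->D->L->E->refl->B->L'->G->R'->E->plug->E
Char 5 ('E'): step: R->6, L=7; E->plug->E->R->C->L->D->refl->C->L'->B->R'->F->plug->F
Final: ciphertext=EAAEF, RIGHT=6, LEFT=7

Answer: EAAEF 6 7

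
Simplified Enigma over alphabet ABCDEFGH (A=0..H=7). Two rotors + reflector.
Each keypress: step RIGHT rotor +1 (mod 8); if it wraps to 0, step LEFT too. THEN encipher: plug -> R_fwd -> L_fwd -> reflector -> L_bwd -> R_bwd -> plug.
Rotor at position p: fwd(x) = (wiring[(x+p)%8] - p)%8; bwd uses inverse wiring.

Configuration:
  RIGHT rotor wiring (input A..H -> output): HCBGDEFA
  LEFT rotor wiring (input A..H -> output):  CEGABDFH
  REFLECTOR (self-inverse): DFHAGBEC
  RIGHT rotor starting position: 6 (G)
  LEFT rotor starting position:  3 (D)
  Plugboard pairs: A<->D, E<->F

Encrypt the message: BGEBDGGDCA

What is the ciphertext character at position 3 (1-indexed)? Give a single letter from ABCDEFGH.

Char 1 ('B'): step: R->7, L=3; B->plug->B->R->A->L->F->refl->B->L'->G->R'->H->plug->H
Char 2 ('G'): step: R->0, L->4 (L advanced); G->plug->G->R->F->L->A->refl->D->L'->D->R'->E->plug->F
Char 3 ('E'): step: R->1, L=4; E->plug->F->R->E->L->G->refl->E->L'->H->R'->G->plug->G

G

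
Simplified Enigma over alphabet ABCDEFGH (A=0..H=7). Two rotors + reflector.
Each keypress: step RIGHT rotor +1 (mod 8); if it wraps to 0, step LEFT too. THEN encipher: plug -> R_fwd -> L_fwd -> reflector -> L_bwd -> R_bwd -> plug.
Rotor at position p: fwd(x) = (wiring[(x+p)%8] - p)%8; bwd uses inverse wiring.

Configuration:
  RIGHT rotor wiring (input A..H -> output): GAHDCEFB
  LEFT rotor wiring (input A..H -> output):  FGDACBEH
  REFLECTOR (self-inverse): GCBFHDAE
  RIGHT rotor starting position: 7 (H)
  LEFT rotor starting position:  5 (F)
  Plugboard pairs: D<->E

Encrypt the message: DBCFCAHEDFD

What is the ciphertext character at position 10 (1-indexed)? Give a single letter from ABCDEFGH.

Char 1 ('D'): step: R->0, L->6 (L advanced); D->plug->E->R->C->L->H->refl->E->L'->G->R'->A->plug->A
Char 2 ('B'): step: R->1, L=6; B->plug->B->R->G->L->E->refl->H->L'->C->R'->C->plug->C
Char 3 ('C'): step: R->2, L=6; C->plug->C->R->A->L->G->refl->A->L'->D->R'->E->plug->D
Char 4 ('F'): step: R->3, L=6; F->plug->F->R->D->L->A->refl->G->L'->A->R'->A->plug->A
Char 5 ('C'): step: R->4, L=6; C->plug->C->R->B->L->B->refl->C->L'->F->R'->D->plug->E
Char 6 ('A'): step: R->5, L=6; A->plug->A->R->H->L->D->refl->F->L'->E->R'->C->plug->C
Char 7 ('H'): step: R->6, L=6; H->plug->H->R->G->L->E->refl->H->L'->C->R'->D->plug->E
Char 8 ('E'): step: R->7, L=6; E->plug->D->R->A->L->G->refl->A->L'->D->R'->F->plug->F
Char 9 ('D'): step: R->0, L->7 (L advanced); D->plug->E->R->C->L->H->refl->E->L'->D->R'->D->plug->E
Char 10 ('F'): step: R->1, L=7; F->plug->F->R->E->L->B->refl->C->L'->G->R'->B->plug->B

B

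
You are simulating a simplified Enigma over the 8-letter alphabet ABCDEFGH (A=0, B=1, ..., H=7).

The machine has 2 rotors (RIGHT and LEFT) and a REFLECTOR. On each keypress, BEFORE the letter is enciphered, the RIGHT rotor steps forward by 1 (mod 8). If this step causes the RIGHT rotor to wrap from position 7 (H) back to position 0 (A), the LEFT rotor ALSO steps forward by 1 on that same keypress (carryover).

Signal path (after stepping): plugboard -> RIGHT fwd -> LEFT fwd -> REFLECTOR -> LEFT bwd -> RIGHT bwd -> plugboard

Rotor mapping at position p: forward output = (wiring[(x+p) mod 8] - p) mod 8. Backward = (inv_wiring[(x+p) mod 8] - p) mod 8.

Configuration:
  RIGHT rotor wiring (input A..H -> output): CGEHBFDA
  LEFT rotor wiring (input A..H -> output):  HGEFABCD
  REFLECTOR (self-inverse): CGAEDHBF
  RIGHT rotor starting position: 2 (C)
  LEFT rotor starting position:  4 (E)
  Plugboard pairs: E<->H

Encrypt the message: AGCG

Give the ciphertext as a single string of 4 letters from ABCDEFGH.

Answer: DDHF

Derivation:
Char 1 ('A'): step: R->3, L=4; A->plug->A->R->E->L->D->refl->E->L'->A->R'->D->plug->D
Char 2 ('G'): step: R->4, L=4; G->plug->G->R->A->L->E->refl->D->L'->E->R'->D->plug->D
Char 3 ('C'): step: R->5, L=4; C->plug->C->R->D->L->H->refl->F->L'->B->R'->E->plug->H
Char 4 ('G'): step: R->6, L=4; G->plug->G->R->D->L->H->refl->F->L'->B->R'->F->plug->F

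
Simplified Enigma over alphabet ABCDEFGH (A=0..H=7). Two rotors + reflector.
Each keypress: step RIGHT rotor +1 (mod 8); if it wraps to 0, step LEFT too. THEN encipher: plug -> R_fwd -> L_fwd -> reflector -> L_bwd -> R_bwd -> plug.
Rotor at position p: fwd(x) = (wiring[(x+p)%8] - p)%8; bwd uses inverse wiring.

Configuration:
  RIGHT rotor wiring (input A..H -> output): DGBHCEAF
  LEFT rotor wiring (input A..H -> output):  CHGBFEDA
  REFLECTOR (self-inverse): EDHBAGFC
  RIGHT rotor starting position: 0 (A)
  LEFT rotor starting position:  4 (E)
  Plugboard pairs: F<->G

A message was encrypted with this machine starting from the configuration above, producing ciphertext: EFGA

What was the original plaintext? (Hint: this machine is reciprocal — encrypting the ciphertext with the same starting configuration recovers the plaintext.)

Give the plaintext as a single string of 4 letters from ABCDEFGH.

Answer: DGDG

Derivation:
Char 1 ('E'): step: R->1, L=4; E->plug->E->R->D->L->E->refl->A->L'->B->R'->D->plug->D
Char 2 ('F'): step: R->2, L=4; F->plug->G->R->B->L->A->refl->E->L'->D->R'->F->plug->G
Char 3 ('G'): step: R->3, L=4; G->plug->F->R->A->L->B->refl->D->L'->F->R'->D->plug->D
Char 4 ('A'): step: R->4, L=4; A->plug->A->R->G->L->C->refl->H->L'->C->R'->F->plug->G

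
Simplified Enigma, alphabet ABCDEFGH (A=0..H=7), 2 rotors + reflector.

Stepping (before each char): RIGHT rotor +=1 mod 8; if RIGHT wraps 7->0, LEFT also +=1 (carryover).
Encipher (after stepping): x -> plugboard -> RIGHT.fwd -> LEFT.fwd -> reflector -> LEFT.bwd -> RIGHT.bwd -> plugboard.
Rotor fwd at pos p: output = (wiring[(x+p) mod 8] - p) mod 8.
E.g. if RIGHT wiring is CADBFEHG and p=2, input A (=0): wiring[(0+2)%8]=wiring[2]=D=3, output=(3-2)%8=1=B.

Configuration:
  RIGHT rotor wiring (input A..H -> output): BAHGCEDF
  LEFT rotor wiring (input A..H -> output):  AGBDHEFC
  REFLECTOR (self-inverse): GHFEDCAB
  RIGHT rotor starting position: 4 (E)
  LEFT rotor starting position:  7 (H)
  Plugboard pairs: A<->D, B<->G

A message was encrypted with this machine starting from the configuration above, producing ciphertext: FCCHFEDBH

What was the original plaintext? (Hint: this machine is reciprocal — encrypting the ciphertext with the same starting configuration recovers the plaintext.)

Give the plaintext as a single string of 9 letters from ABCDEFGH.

Char 1 ('F'): step: R->5, L=7; F->plug->F->R->C->L->H->refl->B->L'->B->R'->G->plug->B
Char 2 ('C'): step: R->6, L=7; C->plug->C->R->D->L->C->refl->F->L'->G->R'->H->plug->H
Char 3 ('C'): step: R->7, L=7; C->plug->C->R->B->L->B->refl->H->L'->C->R'->B->plug->G
Char 4 ('H'): step: R->0, L->0 (L advanced); H->plug->H->R->F->L->E->refl->D->L'->D->R'->G->plug->B
Char 5 ('F'): step: R->1, L=0; F->plug->F->R->C->L->B->refl->H->L'->E->R'->G->plug->B
Char 6 ('E'): step: R->2, L=0; E->plug->E->R->B->L->G->refl->A->L'->A->R'->C->plug->C
Char 7 ('D'): step: R->3, L=0; D->plug->A->R->D->L->D->refl->E->L'->F->R'->G->plug->B
Char 8 ('B'): step: R->4, L=0; B->plug->G->R->D->L->D->refl->E->L'->F->R'->E->plug->E
Char 9 ('H'): step: R->5, L=0; H->plug->H->R->F->L->E->refl->D->L'->D->R'->E->plug->E

Answer: BHGBBCBEE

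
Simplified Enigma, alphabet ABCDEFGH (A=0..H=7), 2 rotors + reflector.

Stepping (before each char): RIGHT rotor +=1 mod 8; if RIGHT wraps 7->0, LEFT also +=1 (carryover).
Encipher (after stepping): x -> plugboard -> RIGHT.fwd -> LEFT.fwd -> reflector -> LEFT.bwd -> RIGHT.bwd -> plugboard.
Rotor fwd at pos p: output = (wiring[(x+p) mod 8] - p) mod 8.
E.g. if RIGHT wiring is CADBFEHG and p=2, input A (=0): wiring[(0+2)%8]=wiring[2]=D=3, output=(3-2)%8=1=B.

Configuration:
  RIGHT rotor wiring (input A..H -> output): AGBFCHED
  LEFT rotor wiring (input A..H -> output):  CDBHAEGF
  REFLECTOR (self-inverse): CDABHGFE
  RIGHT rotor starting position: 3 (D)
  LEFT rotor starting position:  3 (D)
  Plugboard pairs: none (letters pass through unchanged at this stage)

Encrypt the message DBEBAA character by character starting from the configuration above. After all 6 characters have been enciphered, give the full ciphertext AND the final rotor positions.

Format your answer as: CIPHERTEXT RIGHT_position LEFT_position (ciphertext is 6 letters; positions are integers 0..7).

Answer: HECCDB 1 4

Derivation:
Char 1 ('D'): step: R->4, L=3; D->plug->D->R->H->L->G->refl->F->L'->B->R'->H->plug->H
Char 2 ('B'): step: R->5, L=3; B->plug->B->R->H->L->G->refl->F->L'->B->R'->E->plug->E
Char 3 ('E'): step: R->6, L=3; E->plug->E->R->D->L->D->refl->B->L'->C->R'->C->plug->C
Char 4 ('B'): step: R->7, L=3; B->plug->B->R->B->L->F->refl->G->L'->H->R'->C->plug->C
Char 5 ('A'): step: R->0, L->4 (L advanced); A->plug->A->R->A->L->E->refl->H->L'->F->R'->D->plug->D
Char 6 ('A'): step: R->1, L=4; A->plug->A->R->F->L->H->refl->E->L'->A->R'->B->plug->B
Final: ciphertext=HECCDB, RIGHT=1, LEFT=4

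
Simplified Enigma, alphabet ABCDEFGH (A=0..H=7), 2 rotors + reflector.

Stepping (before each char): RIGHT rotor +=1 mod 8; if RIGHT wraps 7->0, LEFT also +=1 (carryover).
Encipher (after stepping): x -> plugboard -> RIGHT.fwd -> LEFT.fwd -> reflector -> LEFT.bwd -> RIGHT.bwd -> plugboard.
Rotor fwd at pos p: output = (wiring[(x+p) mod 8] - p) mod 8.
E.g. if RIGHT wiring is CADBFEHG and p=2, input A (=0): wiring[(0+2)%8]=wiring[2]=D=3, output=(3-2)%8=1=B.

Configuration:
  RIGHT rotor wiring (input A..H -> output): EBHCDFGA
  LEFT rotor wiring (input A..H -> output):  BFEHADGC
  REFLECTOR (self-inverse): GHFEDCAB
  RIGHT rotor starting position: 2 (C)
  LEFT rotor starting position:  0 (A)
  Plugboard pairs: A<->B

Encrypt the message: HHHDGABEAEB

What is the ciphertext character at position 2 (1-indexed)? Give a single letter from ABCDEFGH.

Char 1 ('H'): step: R->3, L=0; H->plug->H->R->E->L->A->refl->G->L'->G->R'->G->plug->G
Char 2 ('H'): step: R->4, L=0; H->plug->H->R->G->L->G->refl->A->L'->E->R'->D->plug->D

D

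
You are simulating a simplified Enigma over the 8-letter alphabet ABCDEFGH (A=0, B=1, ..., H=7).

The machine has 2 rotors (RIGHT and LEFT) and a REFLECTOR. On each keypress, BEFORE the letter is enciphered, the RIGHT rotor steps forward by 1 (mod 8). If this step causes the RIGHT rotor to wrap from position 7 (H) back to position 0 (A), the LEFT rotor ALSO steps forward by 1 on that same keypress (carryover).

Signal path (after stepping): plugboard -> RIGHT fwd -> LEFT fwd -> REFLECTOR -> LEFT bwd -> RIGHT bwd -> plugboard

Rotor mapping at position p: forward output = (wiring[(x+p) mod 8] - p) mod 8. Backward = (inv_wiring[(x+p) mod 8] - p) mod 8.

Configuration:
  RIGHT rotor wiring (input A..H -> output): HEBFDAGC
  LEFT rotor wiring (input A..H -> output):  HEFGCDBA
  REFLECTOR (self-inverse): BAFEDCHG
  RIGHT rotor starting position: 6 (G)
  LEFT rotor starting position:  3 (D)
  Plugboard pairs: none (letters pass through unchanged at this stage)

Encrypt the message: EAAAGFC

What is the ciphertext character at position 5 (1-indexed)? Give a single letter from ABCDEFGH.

Char 1 ('E'): step: R->7, L=3; E->plug->E->R->G->L->B->refl->A->L'->C->R'->D->plug->D
Char 2 ('A'): step: R->0, L->4 (L advanced); A->plug->A->R->H->L->C->refl->F->L'->C->R'->H->plug->H
Char 3 ('A'): step: R->1, L=4; A->plug->A->R->D->L->E->refl->D->L'->E->R'->C->plug->C
Char 4 ('A'): step: R->2, L=4; A->plug->A->R->H->L->C->refl->F->L'->C->R'->H->plug->H
Char 5 ('G'): step: R->3, L=4; G->plug->G->R->B->L->H->refl->G->L'->A->R'->B->plug->B

B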